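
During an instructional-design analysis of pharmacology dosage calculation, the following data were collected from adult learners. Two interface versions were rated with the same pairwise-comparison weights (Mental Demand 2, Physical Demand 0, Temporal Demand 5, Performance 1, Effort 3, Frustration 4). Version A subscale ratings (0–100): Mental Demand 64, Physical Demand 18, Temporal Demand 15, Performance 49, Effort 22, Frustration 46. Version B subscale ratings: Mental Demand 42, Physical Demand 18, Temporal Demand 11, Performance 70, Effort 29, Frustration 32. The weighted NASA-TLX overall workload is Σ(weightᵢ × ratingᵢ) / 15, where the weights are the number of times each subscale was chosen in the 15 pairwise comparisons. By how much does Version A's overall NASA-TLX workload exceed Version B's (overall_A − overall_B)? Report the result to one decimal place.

Version A weighted sum = 2·64 + 0·18 + 5·15 + 1·49 + 3·22 + 4·46 = 128 + 0 + 75 + 49 + 66 + 184 = 502; overall_A = 502/15 = 33.4667.
Version B weighted sum = 2·42 + 0·18 + 5·11 + 1·70 + 3·29 + 4·32 = 84 + 0 + 55 + 70 + 87 + 128 = 424; overall_B = 424/15 = 28.2667.
Difference = 33.4667 − 28.2667 = 5.2000 ≈ 5.2.

5.2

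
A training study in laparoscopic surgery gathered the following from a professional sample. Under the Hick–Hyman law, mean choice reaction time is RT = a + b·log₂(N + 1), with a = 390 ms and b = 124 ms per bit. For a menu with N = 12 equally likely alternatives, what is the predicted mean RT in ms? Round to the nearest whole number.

log₂(12 + 1) = log₂(13) = 3.7004.
RT = 390 + 124 × 3.7004 = 390 + 458.8496 = 848.8496 ms.
≈ 849 ms.

849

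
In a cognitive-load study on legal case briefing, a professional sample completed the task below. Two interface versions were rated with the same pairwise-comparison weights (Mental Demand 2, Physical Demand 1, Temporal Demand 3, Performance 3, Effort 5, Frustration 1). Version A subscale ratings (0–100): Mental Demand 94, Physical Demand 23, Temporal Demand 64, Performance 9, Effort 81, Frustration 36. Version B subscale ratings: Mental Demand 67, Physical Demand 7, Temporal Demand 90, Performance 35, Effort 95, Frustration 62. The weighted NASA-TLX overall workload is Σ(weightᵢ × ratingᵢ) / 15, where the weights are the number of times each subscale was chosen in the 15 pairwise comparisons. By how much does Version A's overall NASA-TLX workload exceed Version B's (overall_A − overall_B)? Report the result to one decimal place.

Version A weighted sum = 2·94 + 1·23 + 3·64 + 3·9 + 5·81 + 1·36 = 188 + 23 + 192 + 27 + 405 + 36 = 871; overall_A = 871/15 = 58.0667.
Version B weighted sum = 2·67 + 1·7 + 3·90 + 3·35 + 5·95 + 1·62 = 134 + 7 + 270 + 105 + 475 + 62 = 1053; overall_B = 1053/15 = 70.2000.
Difference = 58.0667 − 70.2000 = -12.1333 ≈ -12.1.

-12.1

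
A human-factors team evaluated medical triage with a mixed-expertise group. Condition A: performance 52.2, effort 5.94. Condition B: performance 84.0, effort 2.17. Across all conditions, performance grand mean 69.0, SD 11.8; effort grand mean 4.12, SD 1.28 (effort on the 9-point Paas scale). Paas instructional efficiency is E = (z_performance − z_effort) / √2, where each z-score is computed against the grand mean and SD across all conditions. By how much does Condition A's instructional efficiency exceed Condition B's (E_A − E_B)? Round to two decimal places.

-3.99

Condition A: z_P = (52.2 − 69.0)/11.8 = -1.4237; z_E = (5.94 − 4.12)/1.28 = 1.4219; E_A = (-1.4237 − 1.4219)/√2 = -2.0121.
Condition B: z_P = (84.0 − 69.0)/11.8 = 1.2712; z_E = (2.17 − 4.12)/1.28 = -1.5234; E_B = (1.2712 − (-1.5234))/√2 = 1.9761.
E_A − E_B = -2.0121 − 1.9761 = -3.9882 ≈ -3.99.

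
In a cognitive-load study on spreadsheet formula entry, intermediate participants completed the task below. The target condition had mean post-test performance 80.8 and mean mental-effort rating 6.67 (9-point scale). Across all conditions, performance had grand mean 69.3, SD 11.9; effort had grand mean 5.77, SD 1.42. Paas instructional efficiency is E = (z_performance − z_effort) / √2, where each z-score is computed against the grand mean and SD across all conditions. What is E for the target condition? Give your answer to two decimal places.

0.24

z_performance = (80.8 − 69.3) / 11.9 = 11.5000 / 11.9 = 0.9664.
z_effort = (6.67 − 5.77) / 1.42 = 0.9000 / 1.42 = 0.6338.
z_P − z_E = 0.9664 − 0.6338 = 0.3326.
E = 0.3326 / √2 = 0.3326 / 1.41421 = 0.2352 ≈ 0.24.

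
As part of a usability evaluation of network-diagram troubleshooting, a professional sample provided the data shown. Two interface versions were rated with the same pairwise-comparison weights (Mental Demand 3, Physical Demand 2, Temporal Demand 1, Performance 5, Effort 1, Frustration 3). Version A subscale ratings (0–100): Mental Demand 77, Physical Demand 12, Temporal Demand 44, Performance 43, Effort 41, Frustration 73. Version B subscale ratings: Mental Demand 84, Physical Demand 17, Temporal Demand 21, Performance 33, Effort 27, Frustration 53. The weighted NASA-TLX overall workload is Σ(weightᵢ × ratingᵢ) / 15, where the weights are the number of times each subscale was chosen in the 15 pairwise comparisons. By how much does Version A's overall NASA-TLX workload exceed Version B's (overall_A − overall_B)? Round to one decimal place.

7.7

Version A weighted sum = 3·77 + 2·12 + 1·44 + 5·43 + 1·41 + 3·73 = 231 + 24 + 44 + 215 + 41 + 219 = 774; overall_A = 774/15 = 51.6000.
Version B weighted sum = 3·84 + 2·17 + 1·21 + 5·33 + 1·27 + 3·53 = 252 + 34 + 21 + 165 + 27 + 159 = 658; overall_B = 658/15 = 43.8667.
Difference = 51.6000 − 43.8667 = 7.7333 ≈ 7.7.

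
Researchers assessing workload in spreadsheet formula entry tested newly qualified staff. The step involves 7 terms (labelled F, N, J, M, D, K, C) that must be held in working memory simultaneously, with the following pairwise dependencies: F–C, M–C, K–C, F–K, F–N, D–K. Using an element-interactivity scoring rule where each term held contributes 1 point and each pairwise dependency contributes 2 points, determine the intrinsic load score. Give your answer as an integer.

Count of terms held simultaneously: 7.
Count of pairwise dependencies listed: 6.
Element contribution: 7 × 1 = 7.
Interaction contribution: 6 × 2 = 12.
Intrinsic load = 7 + 12 = 19.

19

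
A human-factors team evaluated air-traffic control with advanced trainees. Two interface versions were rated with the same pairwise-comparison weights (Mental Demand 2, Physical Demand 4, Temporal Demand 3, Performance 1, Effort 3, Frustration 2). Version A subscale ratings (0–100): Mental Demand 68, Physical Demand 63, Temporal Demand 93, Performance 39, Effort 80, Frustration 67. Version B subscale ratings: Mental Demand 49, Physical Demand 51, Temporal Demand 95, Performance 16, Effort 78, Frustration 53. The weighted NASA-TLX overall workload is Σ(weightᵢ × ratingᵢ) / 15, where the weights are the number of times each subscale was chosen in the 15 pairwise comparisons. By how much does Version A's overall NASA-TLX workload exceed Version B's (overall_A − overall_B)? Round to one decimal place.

9.1

Version A weighted sum = 2·68 + 4·63 + 3·93 + 1·39 + 3·80 + 2·67 = 136 + 252 + 279 + 39 + 240 + 134 = 1080; overall_A = 1080/15 = 72.0000.
Version B weighted sum = 2·49 + 4·51 + 3·95 + 1·16 + 3·78 + 2·53 = 98 + 204 + 285 + 16 + 234 + 106 = 943; overall_B = 943/15 = 62.8667.
Difference = 72.0000 − 62.8667 = 9.1333 ≈ 9.1.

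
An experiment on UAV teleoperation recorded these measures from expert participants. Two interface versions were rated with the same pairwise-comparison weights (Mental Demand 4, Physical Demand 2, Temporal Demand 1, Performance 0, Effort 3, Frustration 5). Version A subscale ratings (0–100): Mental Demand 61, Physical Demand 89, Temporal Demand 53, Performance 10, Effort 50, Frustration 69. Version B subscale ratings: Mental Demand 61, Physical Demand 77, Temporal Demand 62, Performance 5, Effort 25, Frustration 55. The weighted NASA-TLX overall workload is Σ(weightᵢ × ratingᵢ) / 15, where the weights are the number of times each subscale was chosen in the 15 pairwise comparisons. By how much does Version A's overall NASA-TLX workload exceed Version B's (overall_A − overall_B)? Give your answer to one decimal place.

10.7

Version A weighted sum = 4·61 + 2·89 + 1·53 + 0·10 + 3·50 + 5·69 = 244 + 178 + 53 + 0 + 150 + 345 = 970; overall_A = 970/15 = 64.6667.
Version B weighted sum = 4·61 + 2·77 + 1·62 + 0·5 + 3·25 + 5·55 = 244 + 154 + 62 + 0 + 75 + 275 = 810; overall_B = 810/15 = 54.0000.
Difference = 64.6667 − 54.0000 = 10.6667 ≈ 10.7.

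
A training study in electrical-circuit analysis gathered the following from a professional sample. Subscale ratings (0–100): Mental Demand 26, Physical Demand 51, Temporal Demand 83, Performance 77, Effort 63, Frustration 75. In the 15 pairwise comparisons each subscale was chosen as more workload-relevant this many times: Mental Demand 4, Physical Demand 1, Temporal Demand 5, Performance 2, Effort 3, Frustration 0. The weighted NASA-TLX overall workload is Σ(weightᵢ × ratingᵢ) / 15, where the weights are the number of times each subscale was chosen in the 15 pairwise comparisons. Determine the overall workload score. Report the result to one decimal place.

The tallies are the weights (they sum to 15).
Weighted sum = 4·26 + 1·51 + 5·83 + 2·77 + 3·63 + 0·75
            = 104 + 51 + 415 + 154 + 189 + 0 = 913.
Overall workload = 913 / 15 = 60.8667 ≈ 60.9.

60.9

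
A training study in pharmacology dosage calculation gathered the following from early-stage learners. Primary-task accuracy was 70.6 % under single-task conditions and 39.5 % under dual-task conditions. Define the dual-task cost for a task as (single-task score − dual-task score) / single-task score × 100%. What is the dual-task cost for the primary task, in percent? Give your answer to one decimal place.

44.1

Cost = (70.6 − 39.5) / 70.6 × 100%
     = 31.1000 / 70.6 × 100% = 44.0510%.
≈ 44.1%.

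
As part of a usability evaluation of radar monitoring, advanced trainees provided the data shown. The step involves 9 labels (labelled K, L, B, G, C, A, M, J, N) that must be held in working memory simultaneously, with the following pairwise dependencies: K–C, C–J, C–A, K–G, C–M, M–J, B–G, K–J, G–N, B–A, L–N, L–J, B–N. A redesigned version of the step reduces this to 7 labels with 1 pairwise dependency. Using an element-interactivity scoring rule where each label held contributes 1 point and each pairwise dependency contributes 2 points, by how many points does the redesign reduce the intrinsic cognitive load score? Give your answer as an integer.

26

Original: 9 × 1 + 13 × 2 = 9 + 26 = 35.
Redesigned: 7 × 1 + 1 × 2 = 7 + 2 = 9.
Reduction = 35 − 9 = 26.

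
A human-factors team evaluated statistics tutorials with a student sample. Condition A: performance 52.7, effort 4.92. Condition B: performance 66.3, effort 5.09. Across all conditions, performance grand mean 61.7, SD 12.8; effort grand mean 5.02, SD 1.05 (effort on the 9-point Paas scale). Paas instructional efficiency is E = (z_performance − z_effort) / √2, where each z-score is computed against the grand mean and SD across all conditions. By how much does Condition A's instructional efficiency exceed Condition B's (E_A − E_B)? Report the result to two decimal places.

Condition A: z_P = (52.7 − 61.7)/12.8 = -0.7031; z_E = (4.92 − 5.02)/1.05 = -0.0952; E_A = (-0.7031 − (-0.0952))/√2 = -0.4299.
Condition B: z_P = (66.3 − 61.7)/12.8 = 0.3594; z_E = (5.09 − 5.02)/1.05 = 0.0667; E_B = (0.3594 − 0.0667)/√2 = 0.2070.
E_A − E_B = -0.4299 − 0.2070 = -0.6369 ≈ -0.64.

-0.64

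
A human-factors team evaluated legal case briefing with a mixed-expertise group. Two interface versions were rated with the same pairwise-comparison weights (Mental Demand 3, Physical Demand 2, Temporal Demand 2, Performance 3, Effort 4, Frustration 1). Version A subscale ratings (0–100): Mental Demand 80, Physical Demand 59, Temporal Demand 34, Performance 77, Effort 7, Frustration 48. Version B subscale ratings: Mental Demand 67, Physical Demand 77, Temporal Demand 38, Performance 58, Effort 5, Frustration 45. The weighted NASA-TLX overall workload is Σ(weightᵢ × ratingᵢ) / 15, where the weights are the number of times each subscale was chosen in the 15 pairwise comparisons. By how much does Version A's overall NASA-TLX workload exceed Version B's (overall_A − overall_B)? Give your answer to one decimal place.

4.2

Version A weighted sum = 3·80 + 2·59 + 2·34 + 3·77 + 4·7 + 1·48 = 240 + 118 + 68 + 231 + 28 + 48 = 733; overall_A = 733/15 = 48.8667.
Version B weighted sum = 3·67 + 2·77 + 2·38 + 3·58 + 4·5 + 1·45 = 201 + 154 + 76 + 174 + 20 + 45 = 670; overall_B = 670/15 = 44.6667.
Difference = 48.8667 − 44.6667 = 4.2000 ≈ 4.2.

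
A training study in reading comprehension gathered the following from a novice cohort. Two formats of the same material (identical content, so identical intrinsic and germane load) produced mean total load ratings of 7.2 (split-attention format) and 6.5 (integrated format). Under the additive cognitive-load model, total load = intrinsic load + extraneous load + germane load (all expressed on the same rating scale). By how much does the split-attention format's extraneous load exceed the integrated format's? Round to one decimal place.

Intrinsic and germane load are equal across formats, so the difference in total load equals the difference in extraneous load.
Extraneous-load difference = 7.2 − 6.5 = 0.7.

0.7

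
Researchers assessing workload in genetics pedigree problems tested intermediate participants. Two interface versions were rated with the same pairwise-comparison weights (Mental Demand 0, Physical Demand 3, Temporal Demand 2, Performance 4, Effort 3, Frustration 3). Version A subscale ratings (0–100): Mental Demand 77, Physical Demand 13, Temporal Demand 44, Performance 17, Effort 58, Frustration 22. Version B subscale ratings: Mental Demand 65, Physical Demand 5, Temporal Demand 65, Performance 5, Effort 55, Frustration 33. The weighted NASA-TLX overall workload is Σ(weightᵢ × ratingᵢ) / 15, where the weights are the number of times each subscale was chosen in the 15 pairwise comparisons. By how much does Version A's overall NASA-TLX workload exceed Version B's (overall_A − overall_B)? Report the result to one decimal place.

0.4

Version A weighted sum = 0·77 + 3·13 + 2·44 + 4·17 + 3·58 + 3·22 = 0 + 39 + 88 + 68 + 174 + 66 = 435; overall_A = 435/15 = 29.0000.
Version B weighted sum = 0·65 + 3·5 + 2·65 + 4·5 + 3·55 + 3·33 = 0 + 15 + 130 + 20 + 165 + 99 = 429; overall_B = 429/15 = 28.6000.
Difference = 29.0000 − 28.6000 = 0.4000 ≈ 0.4.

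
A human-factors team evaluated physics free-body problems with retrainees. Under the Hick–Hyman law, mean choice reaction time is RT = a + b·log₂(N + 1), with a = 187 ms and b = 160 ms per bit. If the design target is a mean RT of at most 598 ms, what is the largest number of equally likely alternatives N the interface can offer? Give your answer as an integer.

Set 187 + 160·log₂(N + 1) ≤ 598.
log₂(N + 1) ≤ (598 − 187) / 160 = 2.5688.
N + 1 ≤ 2^2.5688 = 5.9332.
N ≤ 4.9332, so the largest integer N is 4.

4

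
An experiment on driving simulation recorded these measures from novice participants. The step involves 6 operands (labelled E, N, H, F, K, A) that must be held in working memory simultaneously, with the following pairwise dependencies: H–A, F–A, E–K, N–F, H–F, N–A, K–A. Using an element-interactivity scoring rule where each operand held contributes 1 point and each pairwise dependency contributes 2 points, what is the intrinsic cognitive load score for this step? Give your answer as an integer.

20

Count of operands held simultaneously: 6.
Count of pairwise dependencies listed: 7.
Element contribution: 6 × 1 = 6.
Interaction contribution: 7 × 2 = 14.
Intrinsic load = 6 + 14 = 20.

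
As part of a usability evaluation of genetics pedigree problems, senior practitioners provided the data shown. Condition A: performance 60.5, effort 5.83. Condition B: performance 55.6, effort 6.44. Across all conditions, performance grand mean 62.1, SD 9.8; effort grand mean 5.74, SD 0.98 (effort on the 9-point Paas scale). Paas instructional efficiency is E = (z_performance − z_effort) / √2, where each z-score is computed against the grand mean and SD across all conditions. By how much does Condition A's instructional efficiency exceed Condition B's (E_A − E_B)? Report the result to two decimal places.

0.79

Condition A: z_P = (60.5 − 62.1)/9.8 = -0.1633; z_E = (5.83 − 5.74)/0.98 = 0.0918; E_A = (-0.1633 − 0.0918)/√2 = -0.1804.
Condition B: z_P = (55.6 − 62.1)/9.8 = -0.6633; z_E = (6.44 − 5.74)/0.98 = 0.7143; E_B = (-0.6633 − 0.7143)/√2 = -0.9741.
E_A − E_B = -0.1804 − (-0.9741) = 0.7937 ≈ 0.79.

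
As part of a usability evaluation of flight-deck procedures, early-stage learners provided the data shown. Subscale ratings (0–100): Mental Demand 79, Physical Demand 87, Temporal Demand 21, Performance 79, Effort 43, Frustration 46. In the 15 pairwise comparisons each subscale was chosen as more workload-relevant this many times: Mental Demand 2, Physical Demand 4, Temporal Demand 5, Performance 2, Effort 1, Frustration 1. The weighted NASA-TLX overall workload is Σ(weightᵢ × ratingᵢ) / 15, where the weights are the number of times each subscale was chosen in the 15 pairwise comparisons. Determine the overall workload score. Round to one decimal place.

57.2

The tallies are the weights (they sum to 15).
Weighted sum = 2·79 + 4·87 + 5·21 + 2·79 + 1·43 + 1·46
            = 158 + 348 + 105 + 158 + 43 + 46 = 858.
Overall workload = 858 / 15 = 57.2000 ≈ 57.2.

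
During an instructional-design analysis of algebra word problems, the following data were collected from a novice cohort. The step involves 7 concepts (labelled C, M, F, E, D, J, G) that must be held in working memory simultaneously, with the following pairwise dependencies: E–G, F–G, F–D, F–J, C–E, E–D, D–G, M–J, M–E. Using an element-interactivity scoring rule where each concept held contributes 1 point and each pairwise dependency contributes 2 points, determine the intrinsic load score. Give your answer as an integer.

Count of concepts held simultaneously: 7.
Count of pairwise dependencies listed: 9.
Element contribution: 7 × 1 = 7.
Interaction contribution: 9 × 2 = 18.
Intrinsic load = 7 + 18 = 25.

25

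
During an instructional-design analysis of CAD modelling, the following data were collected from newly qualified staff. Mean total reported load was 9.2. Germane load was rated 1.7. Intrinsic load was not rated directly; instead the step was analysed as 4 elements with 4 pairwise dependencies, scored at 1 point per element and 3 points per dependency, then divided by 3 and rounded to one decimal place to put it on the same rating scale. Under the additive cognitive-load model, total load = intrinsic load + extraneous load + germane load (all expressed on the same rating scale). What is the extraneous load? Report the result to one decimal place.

2.2

Intrinsic (element-interactivity): (4 × 1 + 4 × 3) / 3 = 16 / 3 = 5.3333 → 5.3.
extraneous load = total − intrinsic − germane
             = 9.2 − 5.3 − 1.7 = 2.2.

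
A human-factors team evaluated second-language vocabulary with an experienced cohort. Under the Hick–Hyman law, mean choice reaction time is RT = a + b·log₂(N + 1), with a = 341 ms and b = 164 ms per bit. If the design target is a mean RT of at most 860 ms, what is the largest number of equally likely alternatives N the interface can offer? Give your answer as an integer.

7

Set 341 + 164·log₂(N + 1) ≤ 860.
log₂(N + 1) ≤ (860 − 341) / 164 = 3.1646.
N + 1 ≤ 2^3.1646 = 8.9668.
N ≤ 7.9668, so the largest integer N is 7.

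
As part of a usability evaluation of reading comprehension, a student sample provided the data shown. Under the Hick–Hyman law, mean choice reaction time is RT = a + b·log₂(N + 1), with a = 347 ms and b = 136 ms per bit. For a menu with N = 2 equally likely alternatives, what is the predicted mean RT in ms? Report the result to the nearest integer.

log₂(2 + 1) = log₂(3) = 1.5850.
RT = 347 + 136 × 1.5850 = 347 + 215.5600 = 562.5600 ms.
≈ 563 ms.

563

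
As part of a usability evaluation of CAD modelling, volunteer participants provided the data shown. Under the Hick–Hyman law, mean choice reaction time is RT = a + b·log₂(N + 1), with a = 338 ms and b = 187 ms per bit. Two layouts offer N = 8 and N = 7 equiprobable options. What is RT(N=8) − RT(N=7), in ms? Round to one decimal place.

RT(8) = 338 + 187·log₂(9) = 338 + 187·3.1699 = 930.7713 ms.
RT(7) = 338 + 187·log₂(8) = 338 + 187·3.0000 = 899.0000 ms.
Difference = 930.7713 − 899.0000 = 31.7713 ≈ 31.8 ms.

31.8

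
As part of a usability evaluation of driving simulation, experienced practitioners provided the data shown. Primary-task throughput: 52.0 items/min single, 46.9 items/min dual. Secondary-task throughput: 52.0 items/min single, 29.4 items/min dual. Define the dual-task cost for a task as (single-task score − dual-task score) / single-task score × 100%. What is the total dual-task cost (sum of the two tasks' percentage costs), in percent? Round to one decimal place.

53.3

Primary cost = (52.0 − 46.9) / 52.0 × 100% = 9.8077%.
Secondary cost = (52.0 − 29.4) / 52.0 × 100% = 43.4615%.
Total = 9.8077% + 43.4615% = 53.2692% ≈ 53.3%.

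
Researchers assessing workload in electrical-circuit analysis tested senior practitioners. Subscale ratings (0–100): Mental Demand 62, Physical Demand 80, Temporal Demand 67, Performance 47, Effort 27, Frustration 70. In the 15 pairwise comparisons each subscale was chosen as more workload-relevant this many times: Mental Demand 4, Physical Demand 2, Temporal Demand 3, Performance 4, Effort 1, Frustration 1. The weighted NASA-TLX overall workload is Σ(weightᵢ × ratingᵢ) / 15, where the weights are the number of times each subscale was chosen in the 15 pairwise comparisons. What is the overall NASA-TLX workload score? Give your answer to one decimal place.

59.6

The tallies are the weights (they sum to 15).
Weighted sum = 4·62 + 2·80 + 3·67 + 4·47 + 1·27 + 1·70
            = 248 + 160 + 201 + 188 + 27 + 70 = 894.
Overall workload = 894 / 15 = 59.6000 ≈ 59.6.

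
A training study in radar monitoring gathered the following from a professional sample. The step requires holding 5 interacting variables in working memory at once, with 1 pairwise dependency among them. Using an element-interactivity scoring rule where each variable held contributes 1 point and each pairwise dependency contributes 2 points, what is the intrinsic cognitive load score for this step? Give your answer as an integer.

7

Element contribution: 5 × 1 = 5.
Interaction contribution: 1 × 2 = 2.
Intrinsic load = 5 + 2 = 7.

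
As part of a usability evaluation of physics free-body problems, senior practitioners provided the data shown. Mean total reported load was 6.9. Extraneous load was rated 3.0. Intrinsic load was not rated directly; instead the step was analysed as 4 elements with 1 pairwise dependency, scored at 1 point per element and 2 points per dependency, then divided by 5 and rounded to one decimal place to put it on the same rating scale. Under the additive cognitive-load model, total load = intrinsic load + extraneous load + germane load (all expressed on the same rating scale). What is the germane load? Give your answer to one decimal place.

Intrinsic (element-interactivity): (4 × 1 + 1 × 2) / 5 = 6 / 5 = 1.2000 → 1.2.
germane load = total − intrinsic − extraneous
             = 6.9 − 1.2 − 3.0 = 2.7.

2.7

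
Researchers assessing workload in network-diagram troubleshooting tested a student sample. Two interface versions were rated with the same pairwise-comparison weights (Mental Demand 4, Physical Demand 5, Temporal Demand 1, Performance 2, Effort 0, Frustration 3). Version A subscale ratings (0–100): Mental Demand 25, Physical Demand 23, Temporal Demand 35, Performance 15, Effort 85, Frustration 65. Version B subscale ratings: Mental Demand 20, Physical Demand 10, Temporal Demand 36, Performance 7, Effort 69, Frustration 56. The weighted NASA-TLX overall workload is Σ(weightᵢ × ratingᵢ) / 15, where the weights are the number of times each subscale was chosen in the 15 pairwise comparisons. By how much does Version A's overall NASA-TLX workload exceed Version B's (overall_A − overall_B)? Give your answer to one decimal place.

8.5

Version A weighted sum = 4·25 + 5·23 + 1·35 + 2·15 + 0·85 + 3·65 = 100 + 115 + 35 + 30 + 0 + 195 = 475; overall_A = 475/15 = 31.6667.
Version B weighted sum = 4·20 + 5·10 + 1·36 + 2·7 + 0·69 + 3·56 = 80 + 50 + 36 + 14 + 0 + 168 = 348; overall_B = 348/15 = 23.2000.
Difference = 31.6667 − 23.2000 = 8.4667 ≈ 8.5.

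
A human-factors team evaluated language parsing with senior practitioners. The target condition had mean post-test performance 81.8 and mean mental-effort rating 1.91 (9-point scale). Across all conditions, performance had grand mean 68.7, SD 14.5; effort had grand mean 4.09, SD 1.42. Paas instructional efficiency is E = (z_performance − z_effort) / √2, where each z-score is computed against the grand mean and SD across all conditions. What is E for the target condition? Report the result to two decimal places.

1.72

z_performance = (81.8 − 68.7) / 14.5 = 13.1000 / 14.5 = 0.9034.
z_effort = (1.91 − 4.09) / 1.42 = -2.1800 / 1.42 = -1.5352.
z_P − z_E = 0.9034 − (-1.5352) = 2.4386.
E = 2.4386 / √2 = 2.4386 / 1.41421 = 1.7244 ≈ 1.72.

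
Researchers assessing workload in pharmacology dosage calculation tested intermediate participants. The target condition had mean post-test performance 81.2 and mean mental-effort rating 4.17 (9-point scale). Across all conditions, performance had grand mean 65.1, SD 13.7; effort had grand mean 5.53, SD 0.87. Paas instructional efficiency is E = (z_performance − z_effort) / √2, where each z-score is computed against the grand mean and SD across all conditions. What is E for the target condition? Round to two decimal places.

z_performance = (81.2 − 65.1) / 13.7 = 16.1000 / 13.7 = 1.1752.
z_effort = (4.17 − 5.53) / 0.87 = -1.3600 / 0.87 = -1.5632.
z_P − z_E = 1.1752 − (-1.5632) = 2.7384.
E = 2.7384 / √2 = 2.7384 / 1.41421 = 1.9363 ≈ 1.94.

1.94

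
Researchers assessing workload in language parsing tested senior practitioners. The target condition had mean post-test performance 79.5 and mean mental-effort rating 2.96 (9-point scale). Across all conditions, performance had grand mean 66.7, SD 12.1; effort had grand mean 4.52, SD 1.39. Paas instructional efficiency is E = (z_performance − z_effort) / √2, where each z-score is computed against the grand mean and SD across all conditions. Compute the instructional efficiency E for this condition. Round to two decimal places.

1.54

z_performance = (79.5 − 66.7) / 12.1 = 12.8000 / 12.1 = 1.0579.
z_effort = (2.96 − 4.52) / 1.39 = -1.5600 / 1.39 = -1.1223.
z_P − z_E = 1.0579 − (-1.1223) = 2.1802.
E = 2.1802 / √2 = 2.1802 / 1.41421 = 1.5416 ≈ 1.54.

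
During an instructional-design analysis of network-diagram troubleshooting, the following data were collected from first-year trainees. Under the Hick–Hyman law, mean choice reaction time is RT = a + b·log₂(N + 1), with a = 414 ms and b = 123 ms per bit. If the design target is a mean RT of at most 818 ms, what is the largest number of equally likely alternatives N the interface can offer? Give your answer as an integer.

8

Set 414 + 123·log₂(N + 1) ≤ 818.
log₂(N + 1) ≤ (818 − 414) / 123 = 3.2846.
N + 1 ≤ 2^3.2846 = 9.7446.
N ≤ 8.7446, so the largest integer N is 8.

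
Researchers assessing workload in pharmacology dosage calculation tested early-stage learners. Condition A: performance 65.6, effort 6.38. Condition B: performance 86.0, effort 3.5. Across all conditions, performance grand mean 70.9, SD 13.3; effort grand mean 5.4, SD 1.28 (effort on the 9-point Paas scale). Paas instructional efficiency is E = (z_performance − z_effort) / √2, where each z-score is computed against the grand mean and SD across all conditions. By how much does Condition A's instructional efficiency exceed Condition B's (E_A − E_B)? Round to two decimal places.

-2.68

Condition A: z_P = (65.6 − 70.9)/13.3 = -0.3985; z_E = (6.38 − 5.4)/1.28 = 0.7656; E_A = (-0.3985 − 0.7656)/√2 = -0.8231.
Condition B: z_P = (86.0 − 70.9)/13.3 = 1.1353; z_E = (3.5 − 5.4)/1.28 = -1.4844; E_B = (1.1353 − (-1.4844))/√2 = 1.8524.
E_A − E_B = -0.8231 − 1.8524 = -2.6755 ≈ -2.68.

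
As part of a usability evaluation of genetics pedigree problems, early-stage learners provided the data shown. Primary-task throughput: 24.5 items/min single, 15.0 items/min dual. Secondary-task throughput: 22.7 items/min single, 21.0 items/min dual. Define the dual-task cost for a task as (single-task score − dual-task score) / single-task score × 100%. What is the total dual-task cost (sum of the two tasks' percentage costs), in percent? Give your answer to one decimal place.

46.3

Primary cost = (24.5 − 15.0) / 24.5 × 100% = 38.7755%.
Secondary cost = (22.7 − 21.0) / 22.7 × 100% = 7.4890%.
Total = 38.7755% + 7.4890% = 46.2645% ≈ 46.3%.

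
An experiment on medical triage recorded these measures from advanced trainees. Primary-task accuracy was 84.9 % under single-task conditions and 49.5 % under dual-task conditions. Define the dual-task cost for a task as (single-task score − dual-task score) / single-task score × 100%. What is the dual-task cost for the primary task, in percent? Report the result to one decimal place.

Cost = (84.9 − 49.5) / 84.9 × 100%
     = 35.4000 / 84.9 × 100% = 41.6961%.
≈ 41.7%.

41.7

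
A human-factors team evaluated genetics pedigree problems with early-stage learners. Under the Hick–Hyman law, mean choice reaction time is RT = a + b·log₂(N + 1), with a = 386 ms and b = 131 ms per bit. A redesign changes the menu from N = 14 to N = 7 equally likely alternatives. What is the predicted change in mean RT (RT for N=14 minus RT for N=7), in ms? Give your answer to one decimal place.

RT(14) = 386 + 131·log₂(15) = 386 + 131·3.9069 = 897.8039 ms.
RT(7) = 386 + 131·log₂(8) = 386 + 131·3.0000 = 779.0000 ms.
Difference = 897.8039 − 779.0000 = 118.8039 ≈ 118.8 ms.

118.8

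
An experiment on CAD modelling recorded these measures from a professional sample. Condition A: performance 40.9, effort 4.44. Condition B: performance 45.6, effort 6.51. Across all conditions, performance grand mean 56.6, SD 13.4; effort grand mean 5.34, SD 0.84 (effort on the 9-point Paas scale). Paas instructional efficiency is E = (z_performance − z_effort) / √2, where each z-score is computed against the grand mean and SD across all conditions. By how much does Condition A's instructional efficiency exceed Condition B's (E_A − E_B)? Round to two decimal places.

1.49

Condition A: z_P = (40.9 − 56.6)/13.4 = -1.1716; z_E = (4.44 − 5.34)/0.84 = -1.0714; E_A = (-1.1716 − (-1.0714))/√2 = -0.0709.
Condition B: z_P = (45.6 − 56.6)/13.4 = -0.8209; z_E = (6.51 − 5.34)/0.84 = 1.3929; E_B = (-0.8209 − 1.3929)/√2 = -1.5654.
E_A − E_B = -0.0709 − (-1.5654) = 1.4945 ≈ 1.49.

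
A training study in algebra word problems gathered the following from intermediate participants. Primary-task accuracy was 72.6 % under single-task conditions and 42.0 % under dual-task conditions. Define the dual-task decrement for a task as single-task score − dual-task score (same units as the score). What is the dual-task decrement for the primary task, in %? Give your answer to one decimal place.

30.6

Decrement = 72.6 − 42.0 = 30.6000 % ≈ 30.6 %.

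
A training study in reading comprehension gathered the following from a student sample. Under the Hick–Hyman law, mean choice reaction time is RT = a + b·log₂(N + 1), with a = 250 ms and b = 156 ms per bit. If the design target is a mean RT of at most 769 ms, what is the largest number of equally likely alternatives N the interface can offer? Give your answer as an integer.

9

Set 250 + 156·log₂(N + 1) ≤ 769.
log₂(N + 1) ≤ (769 − 250) / 156 = 3.3269.
N + 1 ≤ 2^3.3269 = 10.0345.
N ≤ 9.0345, so the largest integer N is 9.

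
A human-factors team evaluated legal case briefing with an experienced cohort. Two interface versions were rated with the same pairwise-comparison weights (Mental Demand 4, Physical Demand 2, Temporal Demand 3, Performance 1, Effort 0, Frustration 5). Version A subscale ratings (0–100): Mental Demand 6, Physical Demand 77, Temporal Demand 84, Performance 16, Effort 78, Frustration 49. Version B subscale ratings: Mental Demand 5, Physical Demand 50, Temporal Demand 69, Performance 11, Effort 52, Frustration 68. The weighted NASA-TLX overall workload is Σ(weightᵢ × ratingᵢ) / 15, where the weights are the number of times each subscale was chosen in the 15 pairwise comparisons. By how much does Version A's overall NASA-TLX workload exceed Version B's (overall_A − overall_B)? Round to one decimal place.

0.9

Version A weighted sum = 4·6 + 2·77 + 3·84 + 1·16 + 0·78 + 5·49 = 24 + 154 + 252 + 16 + 0 + 245 = 691; overall_A = 691/15 = 46.0667.
Version B weighted sum = 4·5 + 2·50 + 3·69 + 1·11 + 0·52 + 5·68 = 20 + 100 + 207 + 11 + 0 + 340 = 678; overall_B = 678/15 = 45.2000.
Difference = 46.0667 − 45.2000 = 0.8667 ≈ 0.9.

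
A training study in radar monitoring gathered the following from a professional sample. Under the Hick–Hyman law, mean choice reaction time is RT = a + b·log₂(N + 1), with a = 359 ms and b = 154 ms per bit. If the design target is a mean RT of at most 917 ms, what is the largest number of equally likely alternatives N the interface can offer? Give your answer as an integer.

Set 359 + 154·log₂(N + 1) ≤ 917.
log₂(N + 1) ≤ (917 − 359) / 154 = 3.6234.
N + 1 ≤ 2^3.6234 = 12.3240.
N ≤ 11.3240, so the largest integer N is 11.

11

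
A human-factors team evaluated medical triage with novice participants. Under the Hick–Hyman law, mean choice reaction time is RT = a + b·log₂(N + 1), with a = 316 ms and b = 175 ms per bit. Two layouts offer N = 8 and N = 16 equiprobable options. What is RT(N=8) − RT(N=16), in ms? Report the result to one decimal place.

RT(8) = 316 + 175·log₂(9) = 316 + 175·3.1699 = 870.7325 ms.
RT(16) = 316 + 175·log₂(17) = 316 + 175·4.0875 = 1031.3125 ms.
Difference = 870.7325 − 1031.3125 = -160.5800 ≈ -160.6 ms.

-160.6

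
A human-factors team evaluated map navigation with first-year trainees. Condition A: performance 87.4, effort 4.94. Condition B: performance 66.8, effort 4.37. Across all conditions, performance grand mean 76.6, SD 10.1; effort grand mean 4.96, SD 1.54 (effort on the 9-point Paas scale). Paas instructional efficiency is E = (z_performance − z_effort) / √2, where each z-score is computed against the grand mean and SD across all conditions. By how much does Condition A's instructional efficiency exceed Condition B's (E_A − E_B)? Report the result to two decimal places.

Condition A: z_P = (87.4 − 76.6)/10.1 = 1.0693; z_E = (4.94 − 4.96)/1.54 = -0.0130; E_A = (1.0693 − (-0.0130))/√2 = 0.7653.
Condition B: z_P = (66.8 − 76.6)/10.1 = -0.9703; z_E = (4.37 − 4.96)/1.54 = -0.3831; E_B = (-0.9703 − (-0.3831))/√2 = -0.4152.
E_A − E_B = 0.7653 − (-0.4152) = 1.1805 ≈ 1.18.

1.18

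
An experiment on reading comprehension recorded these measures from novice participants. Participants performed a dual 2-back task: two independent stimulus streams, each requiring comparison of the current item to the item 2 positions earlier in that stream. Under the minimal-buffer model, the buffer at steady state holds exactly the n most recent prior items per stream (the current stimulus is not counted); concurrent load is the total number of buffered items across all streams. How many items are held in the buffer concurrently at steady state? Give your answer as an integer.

4

Each stream's buffer holds its 2 most recent prior items.
Two independent streams: 2 × 2 = 4 buffered items at steady state.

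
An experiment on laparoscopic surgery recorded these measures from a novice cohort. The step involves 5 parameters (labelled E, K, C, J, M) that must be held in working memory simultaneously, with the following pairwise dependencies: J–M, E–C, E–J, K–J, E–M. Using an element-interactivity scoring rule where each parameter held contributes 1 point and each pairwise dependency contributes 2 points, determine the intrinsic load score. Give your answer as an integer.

Count of parameters held simultaneously: 5.
Count of pairwise dependencies listed: 5.
Element contribution: 5 × 1 = 5.
Interaction contribution: 5 × 2 = 10.
Intrinsic load = 5 + 10 = 15.

15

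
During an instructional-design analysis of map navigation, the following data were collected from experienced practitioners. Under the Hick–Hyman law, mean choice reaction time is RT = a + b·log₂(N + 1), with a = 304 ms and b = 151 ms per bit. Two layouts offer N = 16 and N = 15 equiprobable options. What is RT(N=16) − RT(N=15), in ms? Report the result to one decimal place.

RT(16) = 304 + 151·log₂(17) = 304 + 151·4.0875 = 921.2125 ms.
RT(15) = 304 + 151·log₂(16) = 304 + 151·4.0000 = 908.0000 ms.
Difference = 921.2125 − 908.0000 = 13.2125 ≈ 13.2 ms.

13.2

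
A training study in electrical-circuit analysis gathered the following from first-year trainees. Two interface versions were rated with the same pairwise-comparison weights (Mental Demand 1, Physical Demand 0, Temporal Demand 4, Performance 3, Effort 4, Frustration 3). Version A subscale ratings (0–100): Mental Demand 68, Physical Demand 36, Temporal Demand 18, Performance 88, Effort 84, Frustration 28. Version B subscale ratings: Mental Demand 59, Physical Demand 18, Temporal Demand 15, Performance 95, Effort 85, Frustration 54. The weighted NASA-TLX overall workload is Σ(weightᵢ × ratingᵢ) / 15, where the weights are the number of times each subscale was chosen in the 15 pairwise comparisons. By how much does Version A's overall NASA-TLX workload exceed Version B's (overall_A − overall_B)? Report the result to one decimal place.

-5.5

Version A weighted sum = 1·68 + 0·36 + 4·18 + 3·88 + 4·84 + 3·28 = 68 + 0 + 72 + 264 + 336 + 84 = 824; overall_A = 824/15 = 54.9333.
Version B weighted sum = 1·59 + 0·18 + 4·15 + 3·95 + 4·85 + 3·54 = 59 + 0 + 60 + 285 + 340 + 162 = 906; overall_B = 906/15 = 60.4000.
Difference = 54.9333 − 60.4000 = -5.4667 ≈ -5.5.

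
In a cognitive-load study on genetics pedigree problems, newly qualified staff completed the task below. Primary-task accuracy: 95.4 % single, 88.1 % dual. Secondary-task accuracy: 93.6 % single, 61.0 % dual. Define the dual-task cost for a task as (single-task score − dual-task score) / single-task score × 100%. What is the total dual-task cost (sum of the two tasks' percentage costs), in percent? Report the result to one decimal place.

42.5

Primary cost = (95.4 − 88.1) / 95.4 × 100% = 7.6520%.
Secondary cost = (93.6 − 61.0) / 93.6 × 100% = 34.8291%.
Total = 7.6520% + 34.8291% = 42.4811% ≈ 42.5%.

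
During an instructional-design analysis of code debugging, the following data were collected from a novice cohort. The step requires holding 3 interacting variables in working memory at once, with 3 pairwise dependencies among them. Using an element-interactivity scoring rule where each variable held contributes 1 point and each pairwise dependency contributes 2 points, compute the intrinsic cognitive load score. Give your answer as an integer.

9

Element contribution: 3 × 1 = 3.
Interaction contribution: 3 × 2 = 6.
Intrinsic load = 3 + 6 = 9.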